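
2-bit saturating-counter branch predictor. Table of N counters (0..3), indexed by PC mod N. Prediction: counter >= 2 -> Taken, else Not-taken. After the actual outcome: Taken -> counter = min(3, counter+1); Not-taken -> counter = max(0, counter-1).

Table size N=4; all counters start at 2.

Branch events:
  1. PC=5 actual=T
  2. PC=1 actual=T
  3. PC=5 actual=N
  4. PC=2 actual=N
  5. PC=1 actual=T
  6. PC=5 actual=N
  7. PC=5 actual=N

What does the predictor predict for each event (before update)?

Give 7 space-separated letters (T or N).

Answer: T T T T T T T

Derivation:
Ev 1: PC=5 idx=1 pred=T actual=T -> ctr[1]=3
Ev 2: PC=1 idx=1 pred=T actual=T -> ctr[1]=3
Ev 3: PC=5 idx=1 pred=T actual=N -> ctr[1]=2
Ev 4: PC=2 idx=2 pred=T actual=N -> ctr[2]=1
Ev 5: PC=1 idx=1 pred=T actual=T -> ctr[1]=3
Ev 6: PC=5 idx=1 pred=T actual=N -> ctr[1]=2
Ev 7: PC=5 idx=1 pred=T actual=N -> ctr[1]=1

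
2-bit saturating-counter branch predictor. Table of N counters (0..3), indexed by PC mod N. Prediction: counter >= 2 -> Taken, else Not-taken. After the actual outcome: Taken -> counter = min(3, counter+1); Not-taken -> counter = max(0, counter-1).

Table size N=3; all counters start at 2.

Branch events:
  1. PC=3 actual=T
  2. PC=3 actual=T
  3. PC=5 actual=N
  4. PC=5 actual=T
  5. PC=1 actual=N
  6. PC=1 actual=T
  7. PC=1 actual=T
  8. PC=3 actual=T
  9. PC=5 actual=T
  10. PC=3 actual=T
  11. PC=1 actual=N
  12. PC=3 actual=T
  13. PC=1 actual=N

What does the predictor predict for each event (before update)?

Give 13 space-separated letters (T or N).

Ev 1: PC=3 idx=0 pred=T actual=T -> ctr[0]=3
Ev 2: PC=3 idx=0 pred=T actual=T -> ctr[0]=3
Ev 3: PC=5 idx=2 pred=T actual=N -> ctr[2]=1
Ev 4: PC=5 idx=2 pred=N actual=T -> ctr[2]=2
Ev 5: PC=1 idx=1 pred=T actual=N -> ctr[1]=1
Ev 6: PC=1 idx=1 pred=N actual=T -> ctr[1]=2
Ev 7: PC=1 idx=1 pred=T actual=T -> ctr[1]=3
Ev 8: PC=3 idx=0 pred=T actual=T -> ctr[0]=3
Ev 9: PC=5 idx=2 pred=T actual=T -> ctr[2]=3
Ev 10: PC=3 idx=0 pred=T actual=T -> ctr[0]=3
Ev 11: PC=1 idx=1 pred=T actual=N -> ctr[1]=2
Ev 12: PC=3 idx=0 pred=T actual=T -> ctr[0]=3
Ev 13: PC=1 idx=1 pred=T actual=N -> ctr[1]=1

Answer: T T T N T N T T T T T T T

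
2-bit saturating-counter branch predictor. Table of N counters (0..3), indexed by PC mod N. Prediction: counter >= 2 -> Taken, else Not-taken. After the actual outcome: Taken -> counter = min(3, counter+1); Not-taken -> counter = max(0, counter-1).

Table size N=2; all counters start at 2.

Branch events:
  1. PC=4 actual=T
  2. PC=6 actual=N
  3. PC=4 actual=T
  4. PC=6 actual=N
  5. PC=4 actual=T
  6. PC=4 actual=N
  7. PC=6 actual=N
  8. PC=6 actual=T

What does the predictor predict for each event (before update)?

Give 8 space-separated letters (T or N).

Answer: T T T T T T T N

Derivation:
Ev 1: PC=4 idx=0 pred=T actual=T -> ctr[0]=3
Ev 2: PC=6 idx=0 pred=T actual=N -> ctr[0]=2
Ev 3: PC=4 idx=0 pred=T actual=T -> ctr[0]=3
Ev 4: PC=6 idx=0 pred=T actual=N -> ctr[0]=2
Ev 5: PC=4 idx=0 pred=T actual=T -> ctr[0]=3
Ev 6: PC=4 idx=0 pred=T actual=N -> ctr[0]=2
Ev 7: PC=6 idx=0 pred=T actual=N -> ctr[0]=1
Ev 8: PC=6 idx=0 pred=N actual=T -> ctr[0]=2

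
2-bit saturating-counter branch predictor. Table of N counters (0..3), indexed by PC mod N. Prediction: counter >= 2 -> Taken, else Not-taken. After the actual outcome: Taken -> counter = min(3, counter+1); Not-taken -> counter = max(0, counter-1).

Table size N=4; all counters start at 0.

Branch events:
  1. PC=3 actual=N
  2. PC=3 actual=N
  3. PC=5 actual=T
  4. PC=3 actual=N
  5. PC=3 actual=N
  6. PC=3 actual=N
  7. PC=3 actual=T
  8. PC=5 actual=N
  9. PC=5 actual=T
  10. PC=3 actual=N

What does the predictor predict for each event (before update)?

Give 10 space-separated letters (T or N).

Ev 1: PC=3 idx=3 pred=N actual=N -> ctr[3]=0
Ev 2: PC=3 idx=3 pred=N actual=N -> ctr[3]=0
Ev 3: PC=5 idx=1 pred=N actual=T -> ctr[1]=1
Ev 4: PC=3 idx=3 pred=N actual=N -> ctr[3]=0
Ev 5: PC=3 idx=3 pred=N actual=N -> ctr[3]=0
Ev 6: PC=3 idx=3 pred=N actual=N -> ctr[3]=0
Ev 7: PC=3 idx=3 pred=N actual=T -> ctr[3]=1
Ev 8: PC=5 idx=1 pred=N actual=N -> ctr[1]=0
Ev 9: PC=5 idx=1 pred=N actual=T -> ctr[1]=1
Ev 10: PC=3 idx=3 pred=N actual=N -> ctr[3]=0

Answer: N N N N N N N N N N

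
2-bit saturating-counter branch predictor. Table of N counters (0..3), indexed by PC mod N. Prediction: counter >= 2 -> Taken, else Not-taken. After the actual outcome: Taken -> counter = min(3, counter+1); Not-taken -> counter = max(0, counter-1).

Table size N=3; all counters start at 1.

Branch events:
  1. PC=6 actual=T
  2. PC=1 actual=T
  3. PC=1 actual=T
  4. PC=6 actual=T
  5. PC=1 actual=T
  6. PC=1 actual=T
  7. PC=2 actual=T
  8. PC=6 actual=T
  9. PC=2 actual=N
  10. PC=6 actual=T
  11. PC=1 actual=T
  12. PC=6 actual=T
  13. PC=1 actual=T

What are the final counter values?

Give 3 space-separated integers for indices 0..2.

Answer: 3 3 1

Derivation:
Ev 1: PC=6 idx=0 pred=N actual=T -> ctr[0]=2
Ev 2: PC=1 idx=1 pred=N actual=T -> ctr[1]=2
Ev 3: PC=1 idx=1 pred=T actual=T -> ctr[1]=3
Ev 4: PC=6 idx=0 pred=T actual=T -> ctr[0]=3
Ev 5: PC=1 idx=1 pred=T actual=T -> ctr[1]=3
Ev 6: PC=1 idx=1 pred=T actual=T -> ctr[1]=3
Ev 7: PC=2 idx=2 pred=N actual=T -> ctr[2]=2
Ev 8: PC=6 idx=0 pred=T actual=T -> ctr[0]=3
Ev 9: PC=2 idx=2 pred=T actual=N -> ctr[2]=1
Ev 10: PC=6 idx=0 pred=T actual=T -> ctr[0]=3
Ev 11: PC=1 idx=1 pred=T actual=T -> ctr[1]=3
Ev 12: PC=6 idx=0 pred=T actual=T -> ctr[0]=3
Ev 13: PC=1 idx=1 pred=T actual=T -> ctr[1]=3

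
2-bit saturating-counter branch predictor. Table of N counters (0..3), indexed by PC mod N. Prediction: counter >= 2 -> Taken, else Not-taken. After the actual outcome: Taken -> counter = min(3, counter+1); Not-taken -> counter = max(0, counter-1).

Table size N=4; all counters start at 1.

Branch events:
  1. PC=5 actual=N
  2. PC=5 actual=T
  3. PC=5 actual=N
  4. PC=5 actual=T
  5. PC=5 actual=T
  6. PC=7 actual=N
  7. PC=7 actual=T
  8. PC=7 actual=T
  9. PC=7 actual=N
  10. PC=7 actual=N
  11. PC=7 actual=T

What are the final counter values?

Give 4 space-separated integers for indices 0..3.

Ev 1: PC=5 idx=1 pred=N actual=N -> ctr[1]=0
Ev 2: PC=5 idx=1 pred=N actual=T -> ctr[1]=1
Ev 3: PC=5 idx=1 pred=N actual=N -> ctr[1]=0
Ev 4: PC=5 idx=1 pred=N actual=T -> ctr[1]=1
Ev 5: PC=5 idx=1 pred=N actual=T -> ctr[1]=2
Ev 6: PC=7 idx=3 pred=N actual=N -> ctr[3]=0
Ev 7: PC=7 idx=3 pred=N actual=T -> ctr[3]=1
Ev 8: PC=7 idx=3 pred=N actual=T -> ctr[3]=2
Ev 9: PC=7 idx=3 pred=T actual=N -> ctr[3]=1
Ev 10: PC=7 idx=3 pred=N actual=N -> ctr[3]=0
Ev 11: PC=7 idx=3 pred=N actual=T -> ctr[3]=1

Answer: 1 2 1 1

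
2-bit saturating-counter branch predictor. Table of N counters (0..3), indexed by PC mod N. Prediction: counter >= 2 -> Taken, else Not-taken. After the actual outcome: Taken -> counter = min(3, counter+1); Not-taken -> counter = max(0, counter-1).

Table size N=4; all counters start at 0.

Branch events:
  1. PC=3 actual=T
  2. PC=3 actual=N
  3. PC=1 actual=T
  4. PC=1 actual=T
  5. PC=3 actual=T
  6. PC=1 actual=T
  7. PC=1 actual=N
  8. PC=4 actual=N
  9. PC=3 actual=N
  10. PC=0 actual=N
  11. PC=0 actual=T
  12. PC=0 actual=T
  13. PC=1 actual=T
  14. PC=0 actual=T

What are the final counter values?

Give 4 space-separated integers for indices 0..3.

Ev 1: PC=3 idx=3 pred=N actual=T -> ctr[3]=1
Ev 2: PC=3 idx=3 pred=N actual=N -> ctr[3]=0
Ev 3: PC=1 idx=1 pred=N actual=T -> ctr[1]=1
Ev 4: PC=1 idx=1 pred=N actual=T -> ctr[1]=2
Ev 5: PC=3 idx=3 pred=N actual=T -> ctr[3]=1
Ev 6: PC=1 idx=1 pred=T actual=T -> ctr[1]=3
Ev 7: PC=1 idx=1 pred=T actual=N -> ctr[1]=2
Ev 8: PC=4 idx=0 pred=N actual=N -> ctr[0]=0
Ev 9: PC=3 idx=3 pred=N actual=N -> ctr[3]=0
Ev 10: PC=0 idx=0 pred=N actual=N -> ctr[0]=0
Ev 11: PC=0 idx=0 pred=N actual=T -> ctr[0]=1
Ev 12: PC=0 idx=0 pred=N actual=T -> ctr[0]=2
Ev 13: PC=1 idx=1 pred=T actual=T -> ctr[1]=3
Ev 14: PC=0 idx=0 pred=T actual=T -> ctr[0]=3

Answer: 3 3 0 0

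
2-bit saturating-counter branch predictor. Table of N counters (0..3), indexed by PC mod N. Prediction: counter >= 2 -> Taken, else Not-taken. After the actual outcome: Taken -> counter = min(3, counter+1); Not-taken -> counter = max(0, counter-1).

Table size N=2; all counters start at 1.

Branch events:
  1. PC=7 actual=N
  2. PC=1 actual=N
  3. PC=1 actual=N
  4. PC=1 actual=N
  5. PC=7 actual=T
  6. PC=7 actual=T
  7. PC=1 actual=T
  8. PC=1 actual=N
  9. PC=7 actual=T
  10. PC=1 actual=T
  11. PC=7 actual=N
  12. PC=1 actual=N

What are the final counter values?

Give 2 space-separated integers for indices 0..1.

Answer: 1 1

Derivation:
Ev 1: PC=7 idx=1 pred=N actual=N -> ctr[1]=0
Ev 2: PC=1 idx=1 pred=N actual=N -> ctr[1]=0
Ev 3: PC=1 idx=1 pred=N actual=N -> ctr[1]=0
Ev 4: PC=1 idx=1 pred=N actual=N -> ctr[1]=0
Ev 5: PC=7 idx=1 pred=N actual=T -> ctr[1]=1
Ev 6: PC=7 idx=1 pred=N actual=T -> ctr[1]=2
Ev 7: PC=1 idx=1 pred=T actual=T -> ctr[1]=3
Ev 8: PC=1 idx=1 pred=T actual=N -> ctr[1]=2
Ev 9: PC=7 idx=1 pred=T actual=T -> ctr[1]=3
Ev 10: PC=1 idx=1 pred=T actual=T -> ctr[1]=3
Ev 11: PC=7 idx=1 pred=T actual=N -> ctr[1]=2
Ev 12: PC=1 idx=1 pred=T actual=N -> ctr[1]=1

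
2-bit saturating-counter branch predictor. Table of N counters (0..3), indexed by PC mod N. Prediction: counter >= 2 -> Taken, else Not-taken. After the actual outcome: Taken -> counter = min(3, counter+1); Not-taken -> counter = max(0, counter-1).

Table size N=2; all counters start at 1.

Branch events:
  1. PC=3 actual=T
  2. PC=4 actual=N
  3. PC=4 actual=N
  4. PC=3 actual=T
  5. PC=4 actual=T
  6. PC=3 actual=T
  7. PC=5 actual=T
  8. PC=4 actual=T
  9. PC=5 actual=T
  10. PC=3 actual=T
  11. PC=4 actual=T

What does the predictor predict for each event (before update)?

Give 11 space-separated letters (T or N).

Ev 1: PC=3 idx=1 pred=N actual=T -> ctr[1]=2
Ev 2: PC=4 idx=0 pred=N actual=N -> ctr[0]=0
Ev 3: PC=4 idx=0 pred=N actual=N -> ctr[0]=0
Ev 4: PC=3 idx=1 pred=T actual=T -> ctr[1]=3
Ev 5: PC=4 idx=0 pred=N actual=T -> ctr[0]=1
Ev 6: PC=3 idx=1 pred=T actual=T -> ctr[1]=3
Ev 7: PC=5 idx=1 pred=T actual=T -> ctr[1]=3
Ev 8: PC=4 idx=0 pred=N actual=T -> ctr[0]=2
Ev 9: PC=5 idx=1 pred=T actual=T -> ctr[1]=3
Ev 10: PC=3 idx=1 pred=T actual=T -> ctr[1]=3
Ev 11: PC=4 idx=0 pred=T actual=T -> ctr[0]=3

Answer: N N N T N T T N T T T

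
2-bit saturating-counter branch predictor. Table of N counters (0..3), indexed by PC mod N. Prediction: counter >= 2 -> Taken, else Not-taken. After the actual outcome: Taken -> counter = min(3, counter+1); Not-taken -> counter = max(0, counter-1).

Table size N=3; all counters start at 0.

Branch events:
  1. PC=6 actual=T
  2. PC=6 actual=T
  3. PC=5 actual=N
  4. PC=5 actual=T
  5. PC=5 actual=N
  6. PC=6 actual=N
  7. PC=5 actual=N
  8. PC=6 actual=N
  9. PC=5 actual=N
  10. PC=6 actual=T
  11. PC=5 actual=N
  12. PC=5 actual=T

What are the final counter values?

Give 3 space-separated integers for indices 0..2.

Ev 1: PC=6 idx=0 pred=N actual=T -> ctr[0]=1
Ev 2: PC=6 idx=0 pred=N actual=T -> ctr[0]=2
Ev 3: PC=5 idx=2 pred=N actual=N -> ctr[2]=0
Ev 4: PC=5 idx=2 pred=N actual=T -> ctr[2]=1
Ev 5: PC=5 idx=2 pred=N actual=N -> ctr[2]=0
Ev 6: PC=6 idx=0 pred=T actual=N -> ctr[0]=1
Ev 7: PC=5 idx=2 pred=N actual=N -> ctr[2]=0
Ev 8: PC=6 idx=0 pred=N actual=N -> ctr[0]=0
Ev 9: PC=5 idx=2 pred=N actual=N -> ctr[2]=0
Ev 10: PC=6 idx=0 pred=N actual=T -> ctr[0]=1
Ev 11: PC=5 idx=2 pred=N actual=N -> ctr[2]=0
Ev 12: PC=5 idx=2 pred=N actual=T -> ctr[2]=1

Answer: 1 0 1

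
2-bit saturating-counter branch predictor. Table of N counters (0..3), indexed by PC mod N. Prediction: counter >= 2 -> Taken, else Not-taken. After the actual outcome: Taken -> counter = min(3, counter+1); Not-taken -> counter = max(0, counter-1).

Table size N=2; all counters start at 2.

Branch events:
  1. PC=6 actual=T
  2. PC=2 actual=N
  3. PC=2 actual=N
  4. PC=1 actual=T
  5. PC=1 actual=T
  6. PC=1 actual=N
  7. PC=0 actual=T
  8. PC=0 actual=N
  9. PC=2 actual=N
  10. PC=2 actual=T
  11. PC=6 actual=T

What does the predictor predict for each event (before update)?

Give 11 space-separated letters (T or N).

Answer: T T T T T T N T N N N

Derivation:
Ev 1: PC=6 idx=0 pred=T actual=T -> ctr[0]=3
Ev 2: PC=2 idx=0 pred=T actual=N -> ctr[0]=2
Ev 3: PC=2 idx=0 pred=T actual=N -> ctr[0]=1
Ev 4: PC=1 idx=1 pred=T actual=T -> ctr[1]=3
Ev 5: PC=1 idx=1 pred=T actual=T -> ctr[1]=3
Ev 6: PC=1 idx=1 pred=T actual=N -> ctr[1]=2
Ev 7: PC=0 idx=0 pred=N actual=T -> ctr[0]=2
Ev 8: PC=0 idx=0 pred=T actual=N -> ctr[0]=1
Ev 9: PC=2 idx=0 pred=N actual=N -> ctr[0]=0
Ev 10: PC=2 idx=0 pred=N actual=T -> ctr[0]=1
Ev 11: PC=6 idx=0 pred=N actual=T -> ctr[0]=2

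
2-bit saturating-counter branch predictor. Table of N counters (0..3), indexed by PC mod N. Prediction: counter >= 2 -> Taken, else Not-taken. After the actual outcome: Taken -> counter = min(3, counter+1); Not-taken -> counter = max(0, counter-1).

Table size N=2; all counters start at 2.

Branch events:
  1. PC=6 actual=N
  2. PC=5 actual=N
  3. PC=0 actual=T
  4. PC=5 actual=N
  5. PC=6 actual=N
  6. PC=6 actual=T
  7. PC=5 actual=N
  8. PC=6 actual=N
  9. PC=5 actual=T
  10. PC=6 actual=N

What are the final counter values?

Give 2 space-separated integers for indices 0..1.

Answer: 0 1

Derivation:
Ev 1: PC=6 idx=0 pred=T actual=N -> ctr[0]=1
Ev 2: PC=5 idx=1 pred=T actual=N -> ctr[1]=1
Ev 3: PC=0 idx=0 pred=N actual=T -> ctr[0]=2
Ev 4: PC=5 idx=1 pred=N actual=N -> ctr[1]=0
Ev 5: PC=6 idx=0 pred=T actual=N -> ctr[0]=1
Ev 6: PC=6 idx=0 pred=N actual=T -> ctr[0]=2
Ev 7: PC=5 idx=1 pred=N actual=N -> ctr[1]=0
Ev 8: PC=6 idx=0 pred=T actual=N -> ctr[0]=1
Ev 9: PC=5 idx=1 pred=N actual=T -> ctr[1]=1
Ev 10: PC=6 idx=0 pred=N actual=N -> ctr[0]=0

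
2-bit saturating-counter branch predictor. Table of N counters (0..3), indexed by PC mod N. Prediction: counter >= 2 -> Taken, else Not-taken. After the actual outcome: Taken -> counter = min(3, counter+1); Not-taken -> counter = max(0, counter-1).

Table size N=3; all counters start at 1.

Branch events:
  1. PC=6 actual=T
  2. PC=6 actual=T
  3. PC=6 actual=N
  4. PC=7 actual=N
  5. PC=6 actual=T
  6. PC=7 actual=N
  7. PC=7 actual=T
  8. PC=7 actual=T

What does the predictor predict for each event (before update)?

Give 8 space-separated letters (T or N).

Answer: N T T N T N N N

Derivation:
Ev 1: PC=6 idx=0 pred=N actual=T -> ctr[0]=2
Ev 2: PC=6 idx=0 pred=T actual=T -> ctr[0]=3
Ev 3: PC=6 idx=0 pred=T actual=N -> ctr[0]=2
Ev 4: PC=7 idx=1 pred=N actual=N -> ctr[1]=0
Ev 5: PC=6 idx=0 pred=T actual=T -> ctr[0]=3
Ev 6: PC=7 idx=1 pred=N actual=N -> ctr[1]=0
Ev 7: PC=7 idx=1 pred=N actual=T -> ctr[1]=1
Ev 8: PC=7 idx=1 pred=N actual=T -> ctr[1]=2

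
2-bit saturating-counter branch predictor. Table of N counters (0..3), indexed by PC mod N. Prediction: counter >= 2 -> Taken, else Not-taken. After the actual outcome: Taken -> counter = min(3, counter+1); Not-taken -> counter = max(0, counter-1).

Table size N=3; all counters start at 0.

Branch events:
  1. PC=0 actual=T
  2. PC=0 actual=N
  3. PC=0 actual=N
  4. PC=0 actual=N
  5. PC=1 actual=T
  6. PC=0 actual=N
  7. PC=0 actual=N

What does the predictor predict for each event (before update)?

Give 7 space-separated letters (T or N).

Ev 1: PC=0 idx=0 pred=N actual=T -> ctr[0]=1
Ev 2: PC=0 idx=0 pred=N actual=N -> ctr[0]=0
Ev 3: PC=0 idx=0 pred=N actual=N -> ctr[0]=0
Ev 4: PC=0 idx=0 pred=N actual=N -> ctr[0]=0
Ev 5: PC=1 idx=1 pred=N actual=T -> ctr[1]=1
Ev 6: PC=0 idx=0 pred=N actual=N -> ctr[0]=0
Ev 7: PC=0 idx=0 pred=N actual=N -> ctr[0]=0

Answer: N N N N N N N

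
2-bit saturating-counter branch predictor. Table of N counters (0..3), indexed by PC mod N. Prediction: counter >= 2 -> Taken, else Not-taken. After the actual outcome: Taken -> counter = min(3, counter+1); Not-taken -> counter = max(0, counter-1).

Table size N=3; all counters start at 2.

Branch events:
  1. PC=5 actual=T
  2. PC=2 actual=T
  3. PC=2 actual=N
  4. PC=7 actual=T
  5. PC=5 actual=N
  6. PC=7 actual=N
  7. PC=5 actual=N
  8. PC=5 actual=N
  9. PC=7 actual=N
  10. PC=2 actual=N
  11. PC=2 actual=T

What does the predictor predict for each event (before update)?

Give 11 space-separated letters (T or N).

Answer: T T T T T T N N T N N

Derivation:
Ev 1: PC=5 idx=2 pred=T actual=T -> ctr[2]=3
Ev 2: PC=2 idx=2 pred=T actual=T -> ctr[2]=3
Ev 3: PC=2 idx=2 pred=T actual=N -> ctr[2]=2
Ev 4: PC=7 idx=1 pred=T actual=T -> ctr[1]=3
Ev 5: PC=5 idx=2 pred=T actual=N -> ctr[2]=1
Ev 6: PC=7 idx=1 pred=T actual=N -> ctr[1]=2
Ev 7: PC=5 idx=2 pred=N actual=N -> ctr[2]=0
Ev 8: PC=5 idx=2 pred=N actual=N -> ctr[2]=0
Ev 9: PC=7 idx=1 pred=T actual=N -> ctr[1]=1
Ev 10: PC=2 idx=2 pred=N actual=N -> ctr[2]=0
Ev 11: PC=2 idx=2 pred=N actual=T -> ctr[2]=1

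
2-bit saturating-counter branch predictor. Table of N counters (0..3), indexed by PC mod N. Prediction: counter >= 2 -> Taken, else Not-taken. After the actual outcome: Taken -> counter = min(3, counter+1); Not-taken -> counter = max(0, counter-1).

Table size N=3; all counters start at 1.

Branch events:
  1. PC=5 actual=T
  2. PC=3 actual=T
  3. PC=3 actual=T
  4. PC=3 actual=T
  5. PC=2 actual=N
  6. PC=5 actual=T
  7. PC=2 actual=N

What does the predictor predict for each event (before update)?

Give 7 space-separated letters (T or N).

Answer: N N T T T N T

Derivation:
Ev 1: PC=5 idx=2 pred=N actual=T -> ctr[2]=2
Ev 2: PC=3 idx=0 pred=N actual=T -> ctr[0]=2
Ev 3: PC=3 idx=0 pred=T actual=T -> ctr[0]=3
Ev 4: PC=3 idx=0 pred=T actual=T -> ctr[0]=3
Ev 5: PC=2 idx=2 pred=T actual=N -> ctr[2]=1
Ev 6: PC=5 idx=2 pred=N actual=T -> ctr[2]=2
Ev 7: PC=2 idx=2 pred=T actual=N -> ctr[2]=1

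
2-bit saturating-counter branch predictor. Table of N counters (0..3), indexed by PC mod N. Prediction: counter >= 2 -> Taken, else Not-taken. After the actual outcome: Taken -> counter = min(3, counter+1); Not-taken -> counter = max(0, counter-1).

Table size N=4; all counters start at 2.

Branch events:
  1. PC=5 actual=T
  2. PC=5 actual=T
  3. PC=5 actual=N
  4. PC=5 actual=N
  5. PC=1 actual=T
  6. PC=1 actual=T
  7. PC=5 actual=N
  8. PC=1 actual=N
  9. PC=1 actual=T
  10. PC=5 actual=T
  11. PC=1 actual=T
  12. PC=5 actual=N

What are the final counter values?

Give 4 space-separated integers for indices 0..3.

Answer: 2 2 2 2

Derivation:
Ev 1: PC=5 idx=1 pred=T actual=T -> ctr[1]=3
Ev 2: PC=5 idx=1 pred=T actual=T -> ctr[1]=3
Ev 3: PC=5 idx=1 pred=T actual=N -> ctr[1]=2
Ev 4: PC=5 idx=1 pred=T actual=N -> ctr[1]=1
Ev 5: PC=1 idx=1 pred=N actual=T -> ctr[1]=2
Ev 6: PC=1 idx=1 pred=T actual=T -> ctr[1]=3
Ev 7: PC=5 idx=1 pred=T actual=N -> ctr[1]=2
Ev 8: PC=1 idx=1 pred=T actual=N -> ctr[1]=1
Ev 9: PC=1 idx=1 pred=N actual=T -> ctr[1]=2
Ev 10: PC=5 idx=1 pred=T actual=T -> ctr[1]=3
Ev 11: PC=1 idx=1 pred=T actual=T -> ctr[1]=3
Ev 12: PC=5 idx=1 pred=T actual=N -> ctr[1]=2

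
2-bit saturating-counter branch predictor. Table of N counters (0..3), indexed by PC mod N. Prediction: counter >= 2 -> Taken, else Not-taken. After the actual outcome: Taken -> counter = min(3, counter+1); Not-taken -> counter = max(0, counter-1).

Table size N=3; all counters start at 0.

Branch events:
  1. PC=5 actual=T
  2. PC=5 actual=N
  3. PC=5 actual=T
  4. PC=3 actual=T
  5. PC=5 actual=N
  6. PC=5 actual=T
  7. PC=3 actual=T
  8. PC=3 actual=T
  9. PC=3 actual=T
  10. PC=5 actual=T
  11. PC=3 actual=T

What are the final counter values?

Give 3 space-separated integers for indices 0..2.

Ev 1: PC=5 idx=2 pred=N actual=T -> ctr[2]=1
Ev 2: PC=5 idx=2 pred=N actual=N -> ctr[2]=0
Ev 3: PC=5 idx=2 pred=N actual=T -> ctr[2]=1
Ev 4: PC=3 idx=0 pred=N actual=T -> ctr[0]=1
Ev 5: PC=5 idx=2 pred=N actual=N -> ctr[2]=0
Ev 6: PC=5 idx=2 pred=N actual=T -> ctr[2]=1
Ev 7: PC=3 idx=0 pred=N actual=T -> ctr[0]=2
Ev 8: PC=3 idx=0 pred=T actual=T -> ctr[0]=3
Ev 9: PC=3 idx=0 pred=T actual=T -> ctr[0]=3
Ev 10: PC=5 idx=2 pred=N actual=T -> ctr[2]=2
Ev 11: PC=3 idx=0 pred=T actual=T -> ctr[0]=3

Answer: 3 0 2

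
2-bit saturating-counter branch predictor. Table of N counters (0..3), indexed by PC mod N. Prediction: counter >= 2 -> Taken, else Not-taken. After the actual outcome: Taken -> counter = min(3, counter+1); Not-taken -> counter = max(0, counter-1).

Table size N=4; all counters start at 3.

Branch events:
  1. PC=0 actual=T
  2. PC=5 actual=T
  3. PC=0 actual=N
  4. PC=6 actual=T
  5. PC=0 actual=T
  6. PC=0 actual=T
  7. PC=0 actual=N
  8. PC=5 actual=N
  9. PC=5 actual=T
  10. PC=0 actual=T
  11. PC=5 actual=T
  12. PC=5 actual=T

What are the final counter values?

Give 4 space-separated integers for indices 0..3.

Answer: 3 3 3 3

Derivation:
Ev 1: PC=0 idx=0 pred=T actual=T -> ctr[0]=3
Ev 2: PC=5 idx=1 pred=T actual=T -> ctr[1]=3
Ev 3: PC=0 idx=0 pred=T actual=N -> ctr[0]=2
Ev 4: PC=6 idx=2 pred=T actual=T -> ctr[2]=3
Ev 5: PC=0 idx=0 pred=T actual=T -> ctr[0]=3
Ev 6: PC=0 idx=0 pred=T actual=T -> ctr[0]=3
Ev 7: PC=0 idx=0 pred=T actual=N -> ctr[0]=2
Ev 8: PC=5 idx=1 pred=T actual=N -> ctr[1]=2
Ev 9: PC=5 idx=1 pred=T actual=T -> ctr[1]=3
Ev 10: PC=0 idx=0 pred=T actual=T -> ctr[0]=3
Ev 11: PC=5 idx=1 pred=T actual=T -> ctr[1]=3
Ev 12: PC=5 idx=1 pred=T actual=T -> ctr[1]=3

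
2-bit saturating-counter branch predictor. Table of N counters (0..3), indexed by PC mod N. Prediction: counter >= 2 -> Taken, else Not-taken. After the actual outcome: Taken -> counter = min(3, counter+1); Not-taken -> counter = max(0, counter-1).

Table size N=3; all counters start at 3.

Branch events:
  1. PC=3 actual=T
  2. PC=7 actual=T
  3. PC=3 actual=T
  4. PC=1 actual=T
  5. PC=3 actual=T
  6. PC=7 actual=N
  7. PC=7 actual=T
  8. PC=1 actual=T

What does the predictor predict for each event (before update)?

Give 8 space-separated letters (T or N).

Answer: T T T T T T T T

Derivation:
Ev 1: PC=3 idx=0 pred=T actual=T -> ctr[0]=3
Ev 2: PC=7 idx=1 pred=T actual=T -> ctr[1]=3
Ev 3: PC=3 idx=0 pred=T actual=T -> ctr[0]=3
Ev 4: PC=1 idx=1 pred=T actual=T -> ctr[1]=3
Ev 5: PC=3 idx=0 pred=T actual=T -> ctr[0]=3
Ev 6: PC=7 idx=1 pred=T actual=N -> ctr[1]=2
Ev 7: PC=7 idx=1 pred=T actual=T -> ctr[1]=3
Ev 8: PC=1 idx=1 pred=T actual=T -> ctr[1]=3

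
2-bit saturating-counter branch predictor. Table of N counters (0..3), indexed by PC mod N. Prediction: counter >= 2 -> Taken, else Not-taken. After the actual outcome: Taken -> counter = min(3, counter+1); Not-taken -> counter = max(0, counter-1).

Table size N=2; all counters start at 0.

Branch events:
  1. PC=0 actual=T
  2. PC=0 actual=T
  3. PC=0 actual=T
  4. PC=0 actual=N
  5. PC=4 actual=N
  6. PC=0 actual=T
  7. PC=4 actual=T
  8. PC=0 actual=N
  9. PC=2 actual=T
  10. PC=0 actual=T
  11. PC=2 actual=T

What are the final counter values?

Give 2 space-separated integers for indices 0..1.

Answer: 3 0

Derivation:
Ev 1: PC=0 idx=0 pred=N actual=T -> ctr[0]=1
Ev 2: PC=0 idx=0 pred=N actual=T -> ctr[0]=2
Ev 3: PC=0 idx=0 pred=T actual=T -> ctr[0]=3
Ev 4: PC=0 idx=0 pred=T actual=N -> ctr[0]=2
Ev 5: PC=4 idx=0 pred=T actual=N -> ctr[0]=1
Ev 6: PC=0 idx=0 pred=N actual=T -> ctr[0]=2
Ev 7: PC=4 idx=0 pred=T actual=T -> ctr[0]=3
Ev 8: PC=0 idx=0 pred=T actual=N -> ctr[0]=2
Ev 9: PC=2 idx=0 pred=T actual=T -> ctr[0]=3
Ev 10: PC=0 idx=0 pred=T actual=T -> ctr[0]=3
Ev 11: PC=2 idx=0 pred=T actual=T -> ctr[0]=3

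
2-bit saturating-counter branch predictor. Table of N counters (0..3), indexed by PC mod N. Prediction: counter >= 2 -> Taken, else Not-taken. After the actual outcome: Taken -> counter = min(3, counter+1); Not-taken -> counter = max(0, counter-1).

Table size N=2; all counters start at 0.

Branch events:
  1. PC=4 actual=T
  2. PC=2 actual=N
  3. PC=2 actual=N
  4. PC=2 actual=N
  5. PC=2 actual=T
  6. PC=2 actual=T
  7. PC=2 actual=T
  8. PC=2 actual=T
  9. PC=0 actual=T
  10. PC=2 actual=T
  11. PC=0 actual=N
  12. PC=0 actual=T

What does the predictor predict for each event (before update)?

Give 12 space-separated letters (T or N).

Ev 1: PC=4 idx=0 pred=N actual=T -> ctr[0]=1
Ev 2: PC=2 idx=0 pred=N actual=N -> ctr[0]=0
Ev 3: PC=2 idx=0 pred=N actual=N -> ctr[0]=0
Ev 4: PC=2 idx=0 pred=N actual=N -> ctr[0]=0
Ev 5: PC=2 idx=0 pred=N actual=T -> ctr[0]=1
Ev 6: PC=2 idx=0 pred=N actual=T -> ctr[0]=2
Ev 7: PC=2 idx=0 pred=T actual=T -> ctr[0]=3
Ev 8: PC=2 idx=0 pred=T actual=T -> ctr[0]=3
Ev 9: PC=0 idx=0 pred=T actual=T -> ctr[0]=3
Ev 10: PC=2 idx=0 pred=T actual=T -> ctr[0]=3
Ev 11: PC=0 idx=0 pred=T actual=N -> ctr[0]=2
Ev 12: PC=0 idx=0 pred=T actual=T -> ctr[0]=3

Answer: N N N N N N T T T T T T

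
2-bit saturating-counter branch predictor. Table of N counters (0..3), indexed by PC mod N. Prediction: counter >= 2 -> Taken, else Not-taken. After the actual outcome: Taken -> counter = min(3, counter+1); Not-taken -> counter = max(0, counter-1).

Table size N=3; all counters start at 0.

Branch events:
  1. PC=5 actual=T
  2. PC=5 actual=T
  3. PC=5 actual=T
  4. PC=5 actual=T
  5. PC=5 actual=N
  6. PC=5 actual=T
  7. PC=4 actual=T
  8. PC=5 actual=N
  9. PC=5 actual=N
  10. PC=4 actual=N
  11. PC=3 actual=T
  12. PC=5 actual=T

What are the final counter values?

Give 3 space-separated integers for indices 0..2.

Ev 1: PC=5 idx=2 pred=N actual=T -> ctr[2]=1
Ev 2: PC=5 idx=2 pred=N actual=T -> ctr[2]=2
Ev 3: PC=5 idx=2 pred=T actual=T -> ctr[2]=3
Ev 4: PC=5 idx=2 pred=T actual=T -> ctr[2]=3
Ev 5: PC=5 idx=2 pred=T actual=N -> ctr[2]=2
Ev 6: PC=5 idx=2 pred=T actual=T -> ctr[2]=3
Ev 7: PC=4 idx=1 pred=N actual=T -> ctr[1]=1
Ev 8: PC=5 idx=2 pred=T actual=N -> ctr[2]=2
Ev 9: PC=5 idx=2 pred=T actual=N -> ctr[2]=1
Ev 10: PC=4 idx=1 pred=N actual=N -> ctr[1]=0
Ev 11: PC=3 idx=0 pred=N actual=T -> ctr[0]=1
Ev 12: PC=5 idx=2 pred=N actual=T -> ctr[2]=2

Answer: 1 0 2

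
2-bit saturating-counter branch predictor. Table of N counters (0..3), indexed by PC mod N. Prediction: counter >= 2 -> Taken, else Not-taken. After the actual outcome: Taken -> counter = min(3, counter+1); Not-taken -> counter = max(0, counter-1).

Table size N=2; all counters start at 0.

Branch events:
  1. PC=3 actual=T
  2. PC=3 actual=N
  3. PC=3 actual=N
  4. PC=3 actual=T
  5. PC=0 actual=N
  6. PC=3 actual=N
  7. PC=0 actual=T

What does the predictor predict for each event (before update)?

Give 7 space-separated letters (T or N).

Ev 1: PC=3 idx=1 pred=N actual=T -> ctr[1]=1
Ev 2: PC=3 idx=1 pred=N actual=N -> ctr[1]=0
Ev 3: PC=3 idx=1 pred=N actual=N -> ctr[1]=0
Ev 4: PC=3 idx=1 pred=N actual=T -> ctr[1]=1
Ev 5: PC=0 idx=0 pred=N actual=N -> ctr[0]=0
Ev 6: PC=3 idx=1 pred=N actual=N -> ctr[1]=0
Ev 7: PC=0 idx=0 pred=N actual=T -> ctr[0]=1

Answer: N N N N N N N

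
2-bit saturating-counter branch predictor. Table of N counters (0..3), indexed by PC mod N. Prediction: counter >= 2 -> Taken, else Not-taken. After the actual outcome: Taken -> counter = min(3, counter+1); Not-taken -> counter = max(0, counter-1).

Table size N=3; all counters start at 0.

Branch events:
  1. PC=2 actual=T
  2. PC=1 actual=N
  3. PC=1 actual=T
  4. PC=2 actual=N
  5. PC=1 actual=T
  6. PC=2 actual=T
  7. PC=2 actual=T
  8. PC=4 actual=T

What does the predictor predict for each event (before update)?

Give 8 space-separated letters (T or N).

Ev 1: PC=2 idx=2 pred=N actual=T -> ctr[2]=1
Ev 2: PC=1 idx=1 pred=N actual=N -> ctr[1]=0
Ev 3: PC=1 idx=1 pred=N actual=T -> ctr[1]=1
Ev 4: PC=2 idx=2 pred=N actual=N -> ctr[2]=0
Ev 5: PC=1 idx=1 pred=N actual=T -> ctr[1]=2
Ev 6: PC=2 idx=2 pred=N actual=T -> ctr[2]=1
Ev 7: PC=2 idx=2 pred=N actual=T -> ctr[2]=2
Ev 8: PC=4 idx=1 pred=T actual=T -> ctr[1]=3

Answer: N N N N N N N T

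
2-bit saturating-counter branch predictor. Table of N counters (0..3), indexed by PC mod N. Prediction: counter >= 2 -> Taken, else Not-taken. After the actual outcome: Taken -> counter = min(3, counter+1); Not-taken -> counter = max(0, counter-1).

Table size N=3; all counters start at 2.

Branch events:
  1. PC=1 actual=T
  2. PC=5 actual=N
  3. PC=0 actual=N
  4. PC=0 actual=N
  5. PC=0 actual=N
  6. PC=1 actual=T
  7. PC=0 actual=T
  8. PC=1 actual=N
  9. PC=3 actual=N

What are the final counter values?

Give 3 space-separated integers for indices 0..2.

Answer: 0 2 1

Derivation:
Ev 1: PC=1 idx=1 pred=T actual=T -> ctr[1]=3
Ev 2: PC=5 idx=2 pred=T actual=N -> ctr[2]=1
Ev 3: PC=0 idx=0 pred=T actual=N -> ctr[0]=1
Ev 4: PC=0 idx=0 pred=N actual=N -> ctr[0]=0
Ev 5: PC=0 idx=0 pred=N actual=N -> ctr[0]=0
Ev 6: PC=1 idx=1 pred=T actual=T -> ctr[1]=3
Ev 7: PC=0 idx=0 pred=N actual=T -> ctr[0]=1
Ev 8: PC=1 idx=1 pred=T actual=N -> ctr[1]=2
Ev 9: PC=3 idx=0 pred=N actual=N -> ctr[0]=0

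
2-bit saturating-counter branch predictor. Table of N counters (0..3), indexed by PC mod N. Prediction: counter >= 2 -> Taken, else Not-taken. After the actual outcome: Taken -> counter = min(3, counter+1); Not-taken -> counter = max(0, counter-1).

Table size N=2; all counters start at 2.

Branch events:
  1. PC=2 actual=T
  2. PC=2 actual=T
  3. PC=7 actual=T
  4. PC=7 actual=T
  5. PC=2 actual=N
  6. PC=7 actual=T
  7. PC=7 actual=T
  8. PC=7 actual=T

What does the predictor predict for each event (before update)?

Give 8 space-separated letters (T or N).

Ev 1: PC=2 idx=0 pred=T actual=T -> ctr[0]=3
Ev 2: PC=2 idx=0 pred=T actual=T -> ctr[0]=3
Ev 3: PC=7 idx=1 pred=T actual=T -> ctr[1]=3
Ev 4: PC=7 idx=1 pred=T actual=T -> ctr[1]=3
Ev 5: PC=2 idx=0 pred=T actual=N -> ctr[0]=2
Ev 6: PC=7 idx=1 pred=T actual=T -> ctr[1]=3
Ev 7: PC=7 idx=1 pred=T actual=T -> ctr[1]=3
Ev 8: PC=7 idx=1 pred=T actual=T -> ctr[1]=3

Answer: T T T T T T T T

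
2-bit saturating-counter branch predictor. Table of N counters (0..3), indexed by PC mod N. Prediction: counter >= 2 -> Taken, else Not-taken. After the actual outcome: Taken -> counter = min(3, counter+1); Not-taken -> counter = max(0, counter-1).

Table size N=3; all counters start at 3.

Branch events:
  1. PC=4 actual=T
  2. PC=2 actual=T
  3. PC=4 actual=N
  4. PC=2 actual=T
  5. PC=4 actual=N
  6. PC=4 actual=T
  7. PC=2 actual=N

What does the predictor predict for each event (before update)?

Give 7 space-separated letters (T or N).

Ev 1: PC=4 idx=1 pred=T actual=T -> ctr[1]=3
Ev 2: PC=2 idx=2 pred=T actual=T -> ctr[2]=3
Ev 3: PC=4 idx=1 pred=T actual=N -> ctr[1]=2
Ev 4: PC=2 idx=2 pred=T actual=T -> ctr[2]=3
Ev 5: PC=4 idx=1 pred=T actual=N -> ctr[1]=1
Ev 6: PC=4 idx=1 pred=N actual=T -> ctr[1]=2
Ev 7: PC=2 idx=2 pred=T actual=N -> ctr[2]=2

Answer: T T T T T N T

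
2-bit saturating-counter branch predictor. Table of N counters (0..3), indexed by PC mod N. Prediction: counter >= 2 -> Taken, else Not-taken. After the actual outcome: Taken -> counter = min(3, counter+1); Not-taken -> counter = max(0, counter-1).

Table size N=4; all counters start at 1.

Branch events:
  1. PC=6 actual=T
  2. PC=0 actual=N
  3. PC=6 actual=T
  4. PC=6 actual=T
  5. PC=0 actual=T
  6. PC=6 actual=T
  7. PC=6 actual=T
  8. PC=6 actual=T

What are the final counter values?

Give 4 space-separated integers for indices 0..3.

Answer: 1 1 3 1

Derivation:
Ev 1: PC=6 idx=2 pred=N actual=T -> ctr[2]=2
Ev 2: PC=0 idx=0 pred=N actual=N -> ctr[0]=0
Ev 3: PC=6 idx=2 pred=T actual=T -> ctr[2]=3
Ev 4: PC=6 idx=2 pred=T actual=T -> ctr[2]=3
Ev 5: PC=0 idx=0 pred=N actual=T -> ctr[0]=1
Ev 6: PC=6 idx=2 pred=T actual=T -> ctr[2]=3
Ev 7: PC=6 idx=2 pred=T actual=T -> ctr[2]=3
Ev 8: PC=6 idx=2 pred=T actual=T -> ctr[2]=3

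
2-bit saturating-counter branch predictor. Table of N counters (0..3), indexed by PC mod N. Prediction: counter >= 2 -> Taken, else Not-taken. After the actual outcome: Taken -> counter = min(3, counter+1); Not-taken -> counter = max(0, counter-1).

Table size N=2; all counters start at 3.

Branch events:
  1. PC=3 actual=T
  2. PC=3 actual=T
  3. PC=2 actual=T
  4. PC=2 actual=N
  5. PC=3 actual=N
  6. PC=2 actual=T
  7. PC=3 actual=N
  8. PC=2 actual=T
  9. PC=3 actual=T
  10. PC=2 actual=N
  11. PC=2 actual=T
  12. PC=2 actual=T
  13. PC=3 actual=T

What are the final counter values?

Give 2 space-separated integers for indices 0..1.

Answer: 3 3

Derivation:
Ev 1: PC=3 idx=1 pred=T actual=T -> ctr[1]=3
Ev 2: PC=3 idx=1 pred=T actual=T -> ctr[1]=3
Ev 3: PC=2 idx=0 pred=T actual=T -> ctr[0]=3
Ev 4: PC=2 idx=0 pred=T actual=N -> ctr[0]=2
Ev 5: PC=3 idx=1 pred=T actual=N -> ctr[1]=2
Ev 6: PC=2 idx=0 pred=T actual=T -> ctr[0]=3
Ev 7: PC=3 idx=1 pred=T actual=N -> ctr[1]=1
Ev 8: PC=2 idx=0 pred=T actual=T -> ctr[0]=3
Ev 9: PC=3 idx=1 pred=N actual=T -> ctr[1]=2
Ev 10: PC=2 idx=0 pred=T actual=N -> ctr[0]=2
Ev 11: PC=2 idx=0 pred=T actual=T -> ctr[0]=3
Ev 12: PC=2 idx=0 pred=T actual=T -> ctr[0]=3
Ev 13: PC=3 idx=1 pred=T actual=T -> ctr[1]=3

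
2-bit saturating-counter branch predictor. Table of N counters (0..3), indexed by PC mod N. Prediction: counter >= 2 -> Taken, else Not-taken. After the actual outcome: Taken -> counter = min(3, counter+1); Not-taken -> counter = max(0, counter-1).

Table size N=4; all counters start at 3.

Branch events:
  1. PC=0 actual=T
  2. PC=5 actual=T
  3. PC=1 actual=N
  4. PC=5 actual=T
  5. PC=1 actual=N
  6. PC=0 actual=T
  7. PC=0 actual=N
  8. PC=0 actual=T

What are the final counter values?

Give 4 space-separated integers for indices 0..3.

Answer: 3 2 3 3

Derivation:
Ev 1: PC=0 idx=0 pred=T actual=T -> ctr[0]=3
Ev 2: PC=5 idx=1 pred=T actual=T -> ctr[1]=3
Ev 3: PC=1 idx=1 pred=T actual=N -> ctr[1]=2
Ev 4: PC=5 idx=1 pred=T actual=T -> ctr[1]=3
Ev 5: PC=1 idx=1 pred=T actual=N -> ctr[1]=2
Ev 6: PC=0 idx=0 pred=T actual=T -> ctr[0]=3
Ev 7: PC=0 idx=0 pred=T actual=N -> ctr[0]=2
Ev 8: PC=0 idx=0 pred=T actual=T -> ctr[0]=3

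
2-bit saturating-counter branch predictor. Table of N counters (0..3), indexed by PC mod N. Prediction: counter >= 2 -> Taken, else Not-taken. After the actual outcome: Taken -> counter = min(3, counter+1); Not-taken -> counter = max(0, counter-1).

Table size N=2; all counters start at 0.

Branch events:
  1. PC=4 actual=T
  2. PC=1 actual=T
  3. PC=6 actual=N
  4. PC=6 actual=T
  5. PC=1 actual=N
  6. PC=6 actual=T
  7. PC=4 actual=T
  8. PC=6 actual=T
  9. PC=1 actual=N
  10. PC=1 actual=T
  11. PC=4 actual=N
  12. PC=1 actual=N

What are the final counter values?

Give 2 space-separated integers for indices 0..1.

Ev 1: PC=4 idx=0 pred=N actual=T -> ctr[0]=1
Ev 2: PC=1 idx=1 pred=N actual=T -> ctr[1]=1
Ev 3: PC=6 idx=0 pred=N actual=N -> ctr[0]=0
Ev 4: PC=6 idx=0 pred=N actual=T -> ctr[0]=1
Ev 5: PC=1 idx=1 pred=N actual=N -> ctr[1]=0
Ev 6: PC=6 idx=0 pred=N actual=T -> ctr[0]=2
Ev 7: PC=4 idx=0 pred=T actual=T -> ctr[0]=3
Ev 8: PC=6 idx=0 pred=T actual=T -> ctr[0]=3
Ev 9: PC=1 idx=1 pred=N actual=N -> ctr[1]=0
Ev 10: PC=1 idx=1 pred=N actual=T -> ctr[1]=1
Ev 11: PC=4 idx=0 pred=T actual=N -> ctr[0]=2
Ev 12: PC=1 idx=1 pred=N actual=N -> ctr[1]=0

Answer: 2 0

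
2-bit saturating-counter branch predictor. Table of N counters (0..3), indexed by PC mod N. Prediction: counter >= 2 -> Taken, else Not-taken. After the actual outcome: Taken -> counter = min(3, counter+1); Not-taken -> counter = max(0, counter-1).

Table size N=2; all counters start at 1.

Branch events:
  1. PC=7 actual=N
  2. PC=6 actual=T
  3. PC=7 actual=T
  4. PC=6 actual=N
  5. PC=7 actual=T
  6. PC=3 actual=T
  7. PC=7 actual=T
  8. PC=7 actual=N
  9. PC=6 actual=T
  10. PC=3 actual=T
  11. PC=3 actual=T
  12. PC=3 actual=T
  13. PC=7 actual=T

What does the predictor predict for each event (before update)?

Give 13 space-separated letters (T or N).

Answer: N N N T N T T T N T T T T

Derivation:
Ev 1: PC=7 idx=1 pred=N actual=N -> ctr[1]=0
Ev 2: PC=6 idx=0 pred=N actual=T -> ctr[0]=2
Ev 3: PC=7 idx=1 pred=N actual=T -> ctr[1]=1
Ev 4: PC=6 idx=0 pred=T actual=N -> ctr[0]=1
Ev 5: PC=7 idx=1 pred=N actual=T -> ctr[1]=2
Ev 6: PC=3 idx=1 pred=T actual=T -> ctr[1]=3
Ev 7: PC=7 idx=1 pred=T actual=T -> ctr[1]=3
Ev 8: PC=7 idx=1 pred=T actual=N -> ctr[1]=2
Ev 9: PC=6 idx=0 pred=N actual=T -> ctr[0]=2
Ev 10: PC=3 idx=1 pred=T actual=T -> ctr[1]=3
Ev 11: PC=3 idx=1 pred=T actual=T -> ctr[1]=3
Ev 12: PC=3 idx=1 pred=T actual=T -> ctr[1]=3
Ev 13: PC=7 idx=1 pred=T actual=T -> ctr[1]=3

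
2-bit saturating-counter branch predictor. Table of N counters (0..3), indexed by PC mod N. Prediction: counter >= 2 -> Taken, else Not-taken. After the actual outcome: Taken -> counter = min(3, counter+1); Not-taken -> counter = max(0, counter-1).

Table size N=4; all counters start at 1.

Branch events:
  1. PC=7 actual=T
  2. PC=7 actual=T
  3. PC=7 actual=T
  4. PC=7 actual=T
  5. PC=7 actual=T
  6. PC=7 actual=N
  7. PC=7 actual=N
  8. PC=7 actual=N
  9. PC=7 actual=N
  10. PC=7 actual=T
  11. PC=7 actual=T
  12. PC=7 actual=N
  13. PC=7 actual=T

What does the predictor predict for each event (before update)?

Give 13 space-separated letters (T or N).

Ev 1: PC=7 idx=3 pred=N actual=T -> ctr[3]=2
Ev 2: PC=7 idx=3 pred=T actual=T -> ctr[3]=3
Ev 3: PC=7 idx=3 pred=T actual=T -> ctr[3]=3
Ev 4: PC=7 idx=3 pred=T actual=T -> ctr[3]=3
Ev 5: PC=7 idx=3 pred=T actual=T -> ctr[3]=3
Ev 6: PC=7 idx=3 pred=T actual=N -> ctr[3]=2
Ev 7: PC=7 idx=3 pred=T actual=N -> ctr[3]=1
Ev 8: PC=7 idx=3 pred=N actual=N -> ctr[3]=0
Ev 9: PC=7 idx=3 pred=N actual=N -> ctr[3]=0
Ev 10: PC=7 idx=3 pred=N actual=T -> ctr[3]=1
Ev 11: PC=7 idx=3 pred=N actual=T -> ctr[3]=2
Ev 12: PC=7 idx=3 pred=T actual=N -> ctr[3]=1
Ev 13: PC=7 idx=3 pred=N actual=T -> ctr[3]=2

Answer: N T T T T T T N N N N T N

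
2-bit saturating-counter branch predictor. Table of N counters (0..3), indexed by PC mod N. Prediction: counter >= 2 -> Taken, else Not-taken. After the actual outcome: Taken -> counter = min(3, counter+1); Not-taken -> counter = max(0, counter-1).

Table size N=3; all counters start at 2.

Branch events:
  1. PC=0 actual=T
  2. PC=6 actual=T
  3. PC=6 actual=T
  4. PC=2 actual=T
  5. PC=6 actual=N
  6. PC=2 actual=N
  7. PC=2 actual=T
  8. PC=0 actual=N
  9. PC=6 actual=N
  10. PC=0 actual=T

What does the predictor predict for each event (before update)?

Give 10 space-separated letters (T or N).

Answer: T T T T T T T T N N

Derivation:
Ev 1: PC=0 idx=0 pred=T actual=T -> ctr[0]=3
Ev 2: PC=6 idx=0 pred=T actual=T -> ctr[0]=3
Ev 3: PC=6 idx=0 pred=T actual=T -> ctr[0]=3
Ev 4: PC=2 idx=2 pred=T actual=T -> ctr[2]=3
Ev 5: PC=6 idx=0 pred=T actual=N -> ctr[0]=2
Ev 6: PC=2 idx=2 pred=T actual=N -> ctr[2]=2
Ev 7: PC=2 idx=2 pred=T actual=T -> ctr[2]=3
Ev 8: PC=0 idx=0 pred=T actual=N -> ctr[0]=1
Ev 9: PC=6 idx=0 pred=N actual=N -> ctr[0]=0
Ev 10: PC=0 idx=0 pred=N actual=T -> ctr[0]=1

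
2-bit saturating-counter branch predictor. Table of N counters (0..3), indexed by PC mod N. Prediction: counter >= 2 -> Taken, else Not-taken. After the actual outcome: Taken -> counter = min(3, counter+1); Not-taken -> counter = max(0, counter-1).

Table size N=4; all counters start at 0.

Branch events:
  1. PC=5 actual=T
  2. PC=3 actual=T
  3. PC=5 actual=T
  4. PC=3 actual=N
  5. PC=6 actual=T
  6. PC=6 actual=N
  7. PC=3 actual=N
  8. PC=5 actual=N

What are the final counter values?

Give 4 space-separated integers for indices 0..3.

Answer: 0 1 0 0

Derivation:
Ev 1: PC=5 idx=1 pred=N actual=T -> ctr[1]=1
Ev 2: PC=3 idx=3 pred=N actual=T -> ctr[3]=1
Ev 3: PC=5 idx=1 pred=N actual=T -> ctr[1]=2
Ev 4: PC=3 idx=3 pred=N actual=N -> ctr[3]=0
Ev 5: PC=6 idx=2 pred=N actual=T -> ctr[2]=1
Ev 6: PC=6 idx=2 pred=N actual=N -> ctr[2]=0
Ev 7: PC=3 idx=3 pred=N actual=N -> ctr[3]=0
Ev 8: PC=5 idx=1 pred=T actual=N -> ctr[1]=1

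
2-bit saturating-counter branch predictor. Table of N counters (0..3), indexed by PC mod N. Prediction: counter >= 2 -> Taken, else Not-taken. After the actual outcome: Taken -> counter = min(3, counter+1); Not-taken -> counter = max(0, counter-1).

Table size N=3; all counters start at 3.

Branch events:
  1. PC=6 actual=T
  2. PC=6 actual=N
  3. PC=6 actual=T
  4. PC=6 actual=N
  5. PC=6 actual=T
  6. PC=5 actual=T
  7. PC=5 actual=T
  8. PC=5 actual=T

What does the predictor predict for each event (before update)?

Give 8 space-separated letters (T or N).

Ev 1: PC=6 idx=0 pred=T actual=T -> ctr[0]=3
Ev 2: PC=6 idx=0 pred=T actual=N -> ctr[0]=2
Ev 3: PC=6 idx=0 pred=T actual=T -> ctr[0]=3
Ev 4: PC=6 idx=0 pred=T actual=N -> ctr[0]=2
Ev 5: PC=6 idx=0 pred=T actual=T -> ctr[0]=3
Ev 6: PC=5 idx=2 pred=T actual=T -> ctr[2]=3
Ev 7: PC=5 idx=2 pred=T actual=T -> ctr[2]=3
Ev 8: PC=5 idx=2 pred=T actual=T -> ctr[2]=3

Answer: T T T T T T T T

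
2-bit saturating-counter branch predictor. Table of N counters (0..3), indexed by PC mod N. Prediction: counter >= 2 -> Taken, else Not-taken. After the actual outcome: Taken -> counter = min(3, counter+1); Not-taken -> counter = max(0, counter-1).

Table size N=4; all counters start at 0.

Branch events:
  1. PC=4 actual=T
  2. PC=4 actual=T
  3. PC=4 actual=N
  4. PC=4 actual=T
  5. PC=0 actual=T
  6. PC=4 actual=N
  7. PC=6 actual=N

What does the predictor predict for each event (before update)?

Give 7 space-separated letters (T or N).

Answer: N N T N T T N

Derivation:
Ev 1: PC=4 idx=0 pred=N actual=T -> ctr[0]=1
Ev 2: PC=4 idx=0 pred=N actual=T -> ctr[0]=2
Ev 3: PC=4 idx=0 pred=T actual=N -> ctr[0]=1
Ev 4: PC=4 idx=0 pred=N actual=T -> ctr[0]=2
Ev 5: PC=0 idx=0 pred=T actual=T -> ctr[0]=3
Ev 6: PC=4 idx=0 pred=T actual=N -> ctr[0]=2
Ev 7: PC=6 idx=2 pred=N actual=N -> ctr[2]=0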